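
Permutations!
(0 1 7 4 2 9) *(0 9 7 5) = (9)(0 1 5)(2 7 4) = [1, 5, 7, 3, 2, 0, 6, 4, 8, 9]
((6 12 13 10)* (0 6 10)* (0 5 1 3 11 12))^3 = ((0 6)(1 3 11 12 13 5))^3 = (0 6)(1 12)(3 13)(5 11)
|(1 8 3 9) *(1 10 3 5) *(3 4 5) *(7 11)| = 14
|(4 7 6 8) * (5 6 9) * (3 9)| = |(3 9 5 6 8 4 7)| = 7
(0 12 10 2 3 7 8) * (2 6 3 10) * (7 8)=(0 12 2 10 6 3 8)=[12, 1, 10, 8, 4, 5, 3, 7, 0, 9, 6, 11, 2]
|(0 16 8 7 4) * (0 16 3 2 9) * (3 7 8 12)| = |(0 7 4 16 12 3 2 9)| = 8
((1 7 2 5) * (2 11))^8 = (1 2 7 5 11)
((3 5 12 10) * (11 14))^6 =(14)(3 12)(5 10)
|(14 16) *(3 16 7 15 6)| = |(3 16 14 7 15 6)| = 6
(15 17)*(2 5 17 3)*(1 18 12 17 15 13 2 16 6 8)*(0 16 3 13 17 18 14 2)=(0 16 6 8 1 14 2 5 15 13)(12 18)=[16, 14, 5, 3, 4, 15, 8, 7, 1, 9, 10, 11, 18, 0, 2, 13, 6, 17, 12]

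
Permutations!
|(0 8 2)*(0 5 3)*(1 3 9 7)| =8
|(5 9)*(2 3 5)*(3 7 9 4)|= 3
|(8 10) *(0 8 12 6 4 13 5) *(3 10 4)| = 20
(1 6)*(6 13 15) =(1 13 15 6) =[0, 13, 2, 3, 4, 5, 1, 7, 8, 9, 10, 11, 12, 15, 14, 6]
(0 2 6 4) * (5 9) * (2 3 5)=(0 3 5 9 2 6 4)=[3, 1, 6, 5, 0, 9, 4, 7, 8, 2]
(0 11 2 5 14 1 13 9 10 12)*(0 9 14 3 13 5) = (0 11 2)(1 5 3 13 14)(9 10 12) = [11, 5, 0, 13, 4, 3, 6, 7, 8, 10, 12, 2, 9, 14, 1]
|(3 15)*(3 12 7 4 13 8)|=|(3 15 12 7 4 13 8)|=7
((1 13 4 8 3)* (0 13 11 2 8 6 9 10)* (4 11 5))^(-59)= (0 13 11 2 8 3 1 5 4 6 9 10)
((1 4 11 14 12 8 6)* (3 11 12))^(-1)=((1 4 12 8 6)(3 11 14))^(-1)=(1 6 8 12 4)(3 14 11)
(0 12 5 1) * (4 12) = (0 4 12 5 1) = [4, 0, 2, 3, 12, 1, 6, 7, 8, 9, 10, 11, 5]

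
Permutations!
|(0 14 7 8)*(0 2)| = 5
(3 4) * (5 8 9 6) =[0, 1, 2, 4, 3, 8, 5, 7, 9, 6] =(3 4)(5 8 9 6)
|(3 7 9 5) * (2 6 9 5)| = |(2 6 9)(3 7 5)| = 3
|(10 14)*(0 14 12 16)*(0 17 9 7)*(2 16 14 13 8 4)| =|(0 13 8 4 2 16 17 9 7)(10 12 14)| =9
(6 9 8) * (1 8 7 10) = [0, 8, 2, 3, 4, 5, 9, 10, 6, 7, 1] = (1 8 6 9 7 10)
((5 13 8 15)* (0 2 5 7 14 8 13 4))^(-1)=((0 2 5 4)(7 14 8 15))^(-1)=(0 4 5 2)(7 15 8 14)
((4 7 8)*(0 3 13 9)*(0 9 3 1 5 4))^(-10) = ((0 1 5 4 7 8)(3 13))^(-10) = (13)(0 5 7)(1 4 8)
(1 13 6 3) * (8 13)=(1 8 13 6 3)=[0, 8, 2, 1, 4, 5, 3, 7, 13, 9, 10, 11, 12, 6]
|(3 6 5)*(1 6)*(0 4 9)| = |(0 4 9)(1 6 5 3)| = 12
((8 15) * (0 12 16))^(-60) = ((0 12 16)(8 15))^(-60) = (16)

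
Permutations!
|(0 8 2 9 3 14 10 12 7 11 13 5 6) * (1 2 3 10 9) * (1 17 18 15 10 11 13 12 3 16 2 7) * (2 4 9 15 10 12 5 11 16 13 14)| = 30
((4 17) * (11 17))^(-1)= (4 17 11)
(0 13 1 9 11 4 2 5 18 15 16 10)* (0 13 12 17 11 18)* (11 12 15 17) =[15, 9, 5, 3, 2, 0, 6, 7, 8, 18, 13, 4, 11, 1, 14, 16, 10, 12, 17] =(0 15 16 10 13 1 9 18 17 12 11 4 2 5)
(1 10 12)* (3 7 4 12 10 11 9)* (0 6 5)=[6, 11, 2, 7, 12, 0, 5, 4, 8, 3, 10, 9, 1]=(0 6 5)(1 11 9 3 7 4 12)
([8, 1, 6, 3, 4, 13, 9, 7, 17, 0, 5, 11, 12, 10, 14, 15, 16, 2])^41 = [9, 1, 17, 3, 4, 10, 2, 7, 0, 6, 13, 11, 12, 5, 14, 15, 16, 8]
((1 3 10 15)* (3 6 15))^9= (15)(3 10)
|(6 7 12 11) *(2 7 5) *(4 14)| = |(2 7 12 11 6 5)(4 14)| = 6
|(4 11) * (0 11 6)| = |(0 11 4 6)| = 4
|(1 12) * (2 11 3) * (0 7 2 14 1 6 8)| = |(0 7 2 11 3 14 1 12 6 8)| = 10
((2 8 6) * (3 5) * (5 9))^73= (2 8 6)(3 9 5)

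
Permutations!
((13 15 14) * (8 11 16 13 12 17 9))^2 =((8 11 16 13 15 14 12 17 9))^2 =(8 16 15 12 9 11 13 14 17)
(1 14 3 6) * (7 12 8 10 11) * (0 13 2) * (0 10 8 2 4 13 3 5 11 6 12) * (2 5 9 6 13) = (0 3 12 5 11 7)(1 14 9 6)(2 10 13 4) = [3, 14, 10, 12, 2, 11, 1, 0, 8, 6, 13, 7, 5, 4, 9]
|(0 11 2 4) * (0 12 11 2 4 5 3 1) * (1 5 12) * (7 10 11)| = |(0 2 12 7 10 11 4 1)(3 5)| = 8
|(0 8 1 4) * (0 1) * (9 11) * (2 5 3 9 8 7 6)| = 18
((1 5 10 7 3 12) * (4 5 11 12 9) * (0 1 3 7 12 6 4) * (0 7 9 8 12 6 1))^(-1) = ((1 11)(3 8 12)(4 5 10 6)(7 9))^(-1) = (1 11)(3 12 8)(4 6 10 5)(7 9)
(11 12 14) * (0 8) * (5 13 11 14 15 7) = (0 8)(5 13 11 12 15 7) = [8, 1, 2, 3, 4, 13, 6, 5, 0, 9, 10, 12, 15, 11, 14, 7]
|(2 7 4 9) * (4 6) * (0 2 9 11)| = 6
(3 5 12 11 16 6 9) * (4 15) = (3 5 12 11 16 6 9)(4 15) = [0, 1, 2, 5, 15, 12, 9, 7, 8, 3, 10, 16, 11, 13, 14, 4, 6]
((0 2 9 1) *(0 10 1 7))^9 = (0 2 9 7)(1 10)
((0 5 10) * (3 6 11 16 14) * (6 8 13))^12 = (3 16 6 8 14 11 13)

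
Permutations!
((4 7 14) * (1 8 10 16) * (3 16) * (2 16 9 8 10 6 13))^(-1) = ((1 10 3 9 8 6 13 2 16)(4 7 14))^(-1) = (1 16 2 13 6 8 9 3 10)(4 14 7)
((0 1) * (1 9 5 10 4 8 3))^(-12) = ((0 9 5 10 4 8 3 1))^(-12) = (0 4)(1 10)(3 5)(8 9)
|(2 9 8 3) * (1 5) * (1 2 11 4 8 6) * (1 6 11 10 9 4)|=9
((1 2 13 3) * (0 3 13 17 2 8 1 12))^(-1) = ((0 3 12)(1 8)(2 17))^(-1) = (0 12 3)(1 8)(2 17)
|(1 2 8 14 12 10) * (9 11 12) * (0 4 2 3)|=|(0 4 2 8 14 9 11 12 10 1 3)|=11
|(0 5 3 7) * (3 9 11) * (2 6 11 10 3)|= 6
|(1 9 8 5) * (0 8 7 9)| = |(0 8 5 1)(7 9)| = 4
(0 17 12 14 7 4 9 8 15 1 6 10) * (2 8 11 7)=(0 17 12 14 2 8 15 1 6 10)(4 9 11 7)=[17, 6, 8, 3, 9, 5, 10, 4, 15, 11, 0, 7, 14, 13, 2, 1, 16, 12]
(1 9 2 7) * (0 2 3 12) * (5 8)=(0 2 7 1 9 3 12)(5 8)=[2, 9, 7, 12, 4, 8, 6, 1, 5, 3, 10, 11, 0]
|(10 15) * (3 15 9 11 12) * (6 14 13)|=|(3 15 10 9 11 12)(6 14 13)|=6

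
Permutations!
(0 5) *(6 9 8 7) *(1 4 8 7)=[5, 4, 2, 3, 8, 0, 9, 6, 1, 7]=(0 5)(1 4 8)(6 9 7)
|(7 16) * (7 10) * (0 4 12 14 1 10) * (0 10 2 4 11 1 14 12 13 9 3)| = |(0 11 1 2 4 13 9 3)(7 16 10)| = 24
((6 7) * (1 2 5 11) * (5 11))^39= (11)(6 7)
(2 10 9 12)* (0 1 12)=(0 1 12 2 10 9)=[1, 12, 10, 3, 4, 5, 6, 7, 8, 0, 9, 11, 2]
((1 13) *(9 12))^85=((1 13)(9 12))^85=(1 13)(9 12)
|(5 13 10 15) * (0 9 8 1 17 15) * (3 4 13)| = 11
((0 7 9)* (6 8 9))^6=(0 7 6 8 9)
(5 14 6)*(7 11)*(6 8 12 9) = (5 14 8 12 9 6)(7 11) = [0, 1, 2, 3, 4, 14, 5, 11, 12, 6, 10, 7, 9, 13, 8]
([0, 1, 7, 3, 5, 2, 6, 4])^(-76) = (7)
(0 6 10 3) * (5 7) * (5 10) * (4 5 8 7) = [6, 1, 2, 0, 5, 4, 8, 10, 7, 9, 3] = (0 6 8 7 10 3)(4 5)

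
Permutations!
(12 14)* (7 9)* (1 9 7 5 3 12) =(1 9 5 3 12 14) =[0, 9, 2, 12, 4, 3, 6, 7, 8, 5, 10, 11, 14, 13, 1]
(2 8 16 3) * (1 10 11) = (1 10 11)(2 8 16 3) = [0, 10, 8, 2, 4, 5, 6, 7, 16, 9, 11, 1, 12, 13, 14, 15, 3]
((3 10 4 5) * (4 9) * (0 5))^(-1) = (0 4 9 10 3 5)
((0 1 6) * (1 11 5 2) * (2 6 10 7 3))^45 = (0 11 5 6)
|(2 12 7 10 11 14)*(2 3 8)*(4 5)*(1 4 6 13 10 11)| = |(1 4 5 6 13 10)(2 12 7 11 14 3 8)| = 42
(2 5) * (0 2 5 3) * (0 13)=(0 2 3 13)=[2, 1, 3, 13, 4, 5, 6, 7, 8, 9, 10, 11, 12, 0]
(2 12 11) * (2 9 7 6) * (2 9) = (2 12 11)(6 9 7) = [0, 1, 12, 3, 4, 5, 9, 6, 8, 7, 10, 2, 11]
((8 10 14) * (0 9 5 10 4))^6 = (0 4 8 14 10 5 9)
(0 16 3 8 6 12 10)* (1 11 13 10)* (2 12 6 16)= (0 2 12 1 11 13 10)(3 8 16)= [2, 11, 12, 8, 4, 5, 6, 7, 16, 9, 0, 13, 1, 10, 14, 15, 3]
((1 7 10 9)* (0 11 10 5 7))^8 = ((0 11 10 9 1)(5 7))^8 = (0 9 11 1 10)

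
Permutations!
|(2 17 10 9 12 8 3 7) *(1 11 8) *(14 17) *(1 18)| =|(1 11 8 3 7 2 14 17 10 9 12 18)| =12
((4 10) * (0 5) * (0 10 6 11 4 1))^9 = (11)(0 5 10 1)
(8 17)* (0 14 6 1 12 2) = (0 14 6 1 12 2)(8 17) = [14, 12, 0, 3, 4, 5, 1, 7, 17, 9, 10, 11, 2, 13, 6, 15, 16, 8]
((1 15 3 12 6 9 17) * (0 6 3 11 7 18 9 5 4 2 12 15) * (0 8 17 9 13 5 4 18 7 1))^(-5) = (0 15 6 11 4 1 2 8 12 17 3)(5 18 13)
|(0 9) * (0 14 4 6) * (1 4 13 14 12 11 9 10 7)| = 6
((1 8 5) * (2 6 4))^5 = (1 5 8)(2 4 6)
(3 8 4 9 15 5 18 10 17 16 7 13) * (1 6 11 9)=(1 6 11 9 15 5 18 10 17 16 7 13 3 8 4)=[0, 6, 2, 8, 1, 18, 11, 13, 4, 15, 17, 9, 12, 3, 14, 5, 7, 16, 10]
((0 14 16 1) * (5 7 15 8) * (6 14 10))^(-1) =((0 10 6 14 16 1)(5 7 15 8))^(-1) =(0 1 16 14 6 10)(5 8 15 7)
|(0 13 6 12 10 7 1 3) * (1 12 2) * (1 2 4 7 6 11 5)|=30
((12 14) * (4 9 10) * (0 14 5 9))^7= ((0 14 12 5 9 10 4))^7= (14)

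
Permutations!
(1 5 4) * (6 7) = [0, 5, 2, 3, 1, 4, 7, 6] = (1 5 4)(6 7)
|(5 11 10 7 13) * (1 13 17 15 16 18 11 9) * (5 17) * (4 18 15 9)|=12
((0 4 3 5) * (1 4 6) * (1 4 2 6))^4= ((0 1 2 6 4 3 5))^4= (0 4 1 3 2 5 6)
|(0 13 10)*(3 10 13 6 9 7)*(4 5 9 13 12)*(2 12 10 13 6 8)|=|(0 8 2 12 4 5 9 7 3 13 10)|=11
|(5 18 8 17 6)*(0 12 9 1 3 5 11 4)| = 12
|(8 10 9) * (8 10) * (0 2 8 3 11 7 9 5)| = |(0 2 8 3 11 7 9 10 5)| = 9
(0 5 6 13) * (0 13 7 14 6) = [5, 1, 2, 3, 4, 0, 7, 14, 8, 9, 10, 11, 12, 13, 6] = (0 5)(6 7 14)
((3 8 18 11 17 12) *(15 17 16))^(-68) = ((3 8 18 11 16 15 17 12))^(-68) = (3 16)(8 15)(11 12)(17 18)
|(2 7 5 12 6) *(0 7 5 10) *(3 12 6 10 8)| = 6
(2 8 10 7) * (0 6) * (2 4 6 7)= (0 7 4 6)(2 8 10)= [7, 1, 8, 3, 6, 5, 0, 4, 10, 9, 2]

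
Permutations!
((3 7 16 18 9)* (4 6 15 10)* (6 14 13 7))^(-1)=(3 9 18 16 7 13 14 4 10 15 6)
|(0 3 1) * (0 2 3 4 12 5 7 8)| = 6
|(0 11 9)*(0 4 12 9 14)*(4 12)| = |(0 11 14)(9 12)| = 6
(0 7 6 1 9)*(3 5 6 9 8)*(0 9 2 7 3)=(9)(0 3 5 6 1 8)(2 7)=[3, 8, 7, 5, 4, 6, 1, 2, 0, 9]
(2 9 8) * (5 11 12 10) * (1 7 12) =(1 7 12 10 5 11)(2 9 8) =[0, 7, 9, 3, 4, 11, 6, 12, 2, 8, 5, 1, 10]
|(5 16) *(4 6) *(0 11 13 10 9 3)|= |(0 11 13 10 9 3)(4 6)(5 16)|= 6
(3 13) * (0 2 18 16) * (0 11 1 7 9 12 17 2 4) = (0 4)(1 7 9 12 17 2 18 16 11)(3 13) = [4, 7, 18, 13, 0, 5, 6, 9, 8, 12, 10, 1, 17, 3, 14, 15, 11, 2, 16]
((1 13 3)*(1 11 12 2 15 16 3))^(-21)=((1 13)(2 15 16 3 11 12))^(-21)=(1 13)(2 3)(11 15)(12 16)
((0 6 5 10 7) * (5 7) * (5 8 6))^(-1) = (0 7 6 8 10 5)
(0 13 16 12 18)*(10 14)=(0 13 16 12 18)(10 14)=[13, 1, 2, 3, 4, 5, 6, 7, 8, 9, 14, 11, 18, 16, 10, 15, 12, 17, 0]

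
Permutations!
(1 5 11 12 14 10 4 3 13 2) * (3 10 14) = [0, 5, 1, 13, 10, 11, 6, 7, 8, 9, 4, 12, 3, 2, 14] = (14)(1 5 11 12 3 13 2)(4 10)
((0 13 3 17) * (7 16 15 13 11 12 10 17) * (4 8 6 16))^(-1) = (0 17 10 12 11)(3 13 15 16 6 8 4 7)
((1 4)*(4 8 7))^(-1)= ((1 8 7 4))^(-1)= (1 4 7 8)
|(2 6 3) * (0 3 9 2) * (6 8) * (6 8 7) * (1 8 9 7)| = |(0 3)(1 8 9 2)(6 7)| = 4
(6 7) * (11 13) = (6 7)(11 13) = [0, 1, 2, 3, 4, 5, 7, 6, 8, 9, 10, 13, 12, 11]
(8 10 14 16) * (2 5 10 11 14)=(2 5 10)(8 11 14 16)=[0, 1, 5, 3, 4, 10, 6, 7, 11, 9, 2, 14, 12, 13, 16, 15, 8]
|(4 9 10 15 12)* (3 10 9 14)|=|(3 10 15 12 4 14)|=6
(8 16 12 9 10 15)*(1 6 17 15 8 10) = [0, 6, 2, 3, 4, 5, 17, 7, 16, 1, 8, 11, 9, 13, 14, 10, 12, 15] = (1 6 17 15 10 8 16 12 9)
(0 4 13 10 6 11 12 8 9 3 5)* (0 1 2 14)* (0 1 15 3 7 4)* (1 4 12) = [0, 2, 14, 5, 13, 15, 11, 12, 9, 7, 6, 1, 8, 10, 4, 3] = (1 2 14 4 13 10 6 11)(3 5 15)(7 12 8 9)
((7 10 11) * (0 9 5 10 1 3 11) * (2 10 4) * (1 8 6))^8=(0 5 2)(1 11 8)(3 7 6)(4 10 9)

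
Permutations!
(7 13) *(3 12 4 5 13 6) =(3 12 4 5 13 7 6) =[0, 1, 2, 12, 5, 13, 3, 6, 8, 9, 10, 11, 4, 7]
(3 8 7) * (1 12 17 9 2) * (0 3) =(0 3 8 7)(1 12 17 9 2) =[3, 12, 1, 8, 4, 5, 6, 0, 7, 2, 10, 11, 17, 13, 14, 15, 16, 9]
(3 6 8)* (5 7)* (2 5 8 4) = [0, 1, 5, 6, 2, 7, 4, 8, 3] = (2 5 7 8 3 6 4)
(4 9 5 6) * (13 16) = (4 9 5 6)(13 16) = [0, 1, 2, 3, 9, 6, 4, 7, 8, 5, 10, 11, 12, 16, 14, 15, 13]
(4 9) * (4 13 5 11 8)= (4 9 13 5 11 8)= [0, 1, 2, 3, 9, 11, 6, 7, 4, 13, 10, 8, 12, 5]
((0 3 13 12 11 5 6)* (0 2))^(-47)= (0 3 13 12 11 5 6 2)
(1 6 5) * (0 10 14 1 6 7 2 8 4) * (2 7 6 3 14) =(0 10 2 8 4)(1 6 5 3 14) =[10, 6, 8, 14, 0, 3, 5, 7, 4, 9, 2, 11, 12, 13, 1]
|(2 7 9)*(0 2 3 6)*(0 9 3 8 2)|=6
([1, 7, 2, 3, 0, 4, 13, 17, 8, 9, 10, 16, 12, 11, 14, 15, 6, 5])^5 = (0 4 5 17 7 1)(6 13 11 16)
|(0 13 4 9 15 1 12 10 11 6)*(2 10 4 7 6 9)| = 8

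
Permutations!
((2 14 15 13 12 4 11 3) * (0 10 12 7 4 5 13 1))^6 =(0 4 1 7 15 13 14 5 2 12 3 10 11)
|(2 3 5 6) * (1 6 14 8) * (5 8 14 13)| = 10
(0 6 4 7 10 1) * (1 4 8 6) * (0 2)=[1, 2, 0, 3, 7, 5, 8, 10, 6, 9, 4]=(0 1 2)(4 7 10)(6 8)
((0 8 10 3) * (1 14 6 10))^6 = ((0 8 1 14 6 10 3))^6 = (0 3 10 6 14 1 8)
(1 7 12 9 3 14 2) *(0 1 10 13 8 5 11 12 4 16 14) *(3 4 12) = (0 1 7 12 9 4 16 14 2 10 13 8 5 11 3) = [1, 7, 10, 0, 16, 11, 6, 12, 5, 4, 13, 3, 9, 8, 2, 15, 14]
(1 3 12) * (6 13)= (1 3 12)(6 13)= [0, 3, 2, 12, 4, 5, 13, 7, 8, 9, 10, 11, 1, 6]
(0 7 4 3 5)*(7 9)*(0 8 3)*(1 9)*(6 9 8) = (0 1 8 3 5 6 9 7 4) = [1, 8, 2, 5, 0, 6, 9, 4, 3, 7]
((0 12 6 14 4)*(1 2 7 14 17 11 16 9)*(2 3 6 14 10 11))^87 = ((0 12 14 4)(1 3 6 17 2 7 10 11 16 9))^87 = (0 4 14 12)(1 11 2 3 16 7 6 9 10 17)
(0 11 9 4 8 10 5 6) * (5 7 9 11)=[5, 1, 2, 3, 8, 6, 0, 9, 10, 4, 7, 11]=(11)(0 5 6)(4 8 10 7 9)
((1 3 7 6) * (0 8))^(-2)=((0 8)(1 3 7 6))^(-2)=(8)(1 7)(3 6)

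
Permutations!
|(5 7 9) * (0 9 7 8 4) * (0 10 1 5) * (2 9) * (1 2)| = |(0 1 5 8 4 10 2 9)| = 8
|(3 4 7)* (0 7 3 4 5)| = 5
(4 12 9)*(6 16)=(4 12 9)(6 16)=[0, 1, 2, 3, 12, 5, 16, 7, 8, 4, 10, 11, 9, 13, 14, 15, 6]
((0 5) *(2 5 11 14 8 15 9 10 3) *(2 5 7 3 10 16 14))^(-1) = ((0 11 2 7 3 5)(8 15 9 16 14))^(-1) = (0 5 3 7 2 11)(8 14 16 9 15)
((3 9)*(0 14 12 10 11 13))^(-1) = (0 13 11 10 12 14)(3 9)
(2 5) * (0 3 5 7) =[3, 1, 7, 5, 4, 2, 6, 0] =(0 3 5 2 7)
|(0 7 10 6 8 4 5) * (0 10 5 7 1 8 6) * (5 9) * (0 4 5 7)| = |(0 1 8 5 10 4)(7 9)| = 6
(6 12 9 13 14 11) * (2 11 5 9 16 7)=[0, 1, 11, 3, 4, 9, 12, 2, 8, 13, 10, 6, 16, 14, 5, 15, 7]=(2 11 6 12 16 7)(5 9 13 14)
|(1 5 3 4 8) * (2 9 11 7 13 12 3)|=|(1 5 2 9 11 7 13 12 3 4 8)|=11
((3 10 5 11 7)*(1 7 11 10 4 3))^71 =(11)(1 7)(3 4)(5 10)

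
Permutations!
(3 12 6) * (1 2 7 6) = (1 2 7 6 3 12) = [0, 2, 7, 12, 4, 5, 3, 6, 8, 9, 10, 11, 1]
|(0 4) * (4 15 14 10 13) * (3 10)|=7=|(0 15 14 3 10 13 4)|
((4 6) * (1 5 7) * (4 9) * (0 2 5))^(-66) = (9)(0 1 7 5 2)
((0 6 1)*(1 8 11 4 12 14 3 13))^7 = ((0 6 8 11 4 12 14 3 13 1))^7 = (0 3 4 6 13 12 8 1 14 11)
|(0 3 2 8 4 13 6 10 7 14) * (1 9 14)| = |(0 3 2 8 4 13 6 10 7 1 9 14)| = 12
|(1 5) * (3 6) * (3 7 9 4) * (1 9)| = 7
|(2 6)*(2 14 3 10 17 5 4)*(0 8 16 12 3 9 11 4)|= |(0 8 16 12 3 10 17 5)(2 6 14 9 11 4)|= 24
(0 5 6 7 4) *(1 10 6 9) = [5, 10, 2, 3, 0, 9, 7, 4, 8, 1, 6] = (0 5 9 1 10 6 7 4)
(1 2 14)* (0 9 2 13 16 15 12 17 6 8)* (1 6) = (0 9 2 14 6 8)(1 13 16 15 12 17) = [9, 13, 14, 3, 4, 5, 8, 7, 0, 2, 10, 11, 17, 16, 6, 12, 15, 1]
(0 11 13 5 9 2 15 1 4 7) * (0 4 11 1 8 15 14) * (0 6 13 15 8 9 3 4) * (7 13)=[1, 11, 14, 4, 13, 3, 7, 0, 8, 2, 10, 15, 12, 5, 6, 9]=(0 1 11 15 9 2 14 6 7)(3 4 13 5)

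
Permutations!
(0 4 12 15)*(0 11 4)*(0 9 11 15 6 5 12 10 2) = [9, 1, 0, 3, 10, 12, 5, 7, 8, 11, 2, 4, 6, 13, 14, 15] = (15)(0 9 11 4 10 2)(5 12 6)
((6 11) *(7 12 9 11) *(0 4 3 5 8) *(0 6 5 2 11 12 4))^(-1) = ((2 11 5 8 6 7 4 3)(9 12))^(-1) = (2 3 4 7 6 8 5 11)(9 12)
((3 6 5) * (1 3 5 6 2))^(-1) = ((6)(1 3 2))^(-1) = (6)(1 2 3)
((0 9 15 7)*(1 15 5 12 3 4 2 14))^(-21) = ((0 9 5 12 3 4 2 14 1 15 7))^(-21) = (0 9 5 12 3 4 2 14 1 15 7)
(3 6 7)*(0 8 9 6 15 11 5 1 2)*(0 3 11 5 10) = (0 8 9 6 7 11 10)(1 2 3 15 5) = [8, 2, 3, 15, 4, 1, 7, 11, 9, 6, 0, 10, 12, 13, 14, 5]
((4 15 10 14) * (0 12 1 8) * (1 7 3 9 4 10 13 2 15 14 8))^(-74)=((0 12 7 3 9 4 14 10 8)(2 15 13))^(-74)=(0 10 4 3 12 8 14 9 7)(2 15 13)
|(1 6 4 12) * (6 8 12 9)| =|(1 8 12)(4 9 6)| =3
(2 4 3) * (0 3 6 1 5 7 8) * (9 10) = [3, 5, 4, 2, 6, 7, 1, 8, 0, 10, 9] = (0 3 2 4 6 1 5 7 8)(9 10)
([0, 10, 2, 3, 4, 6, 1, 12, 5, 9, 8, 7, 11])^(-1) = (1 6 5 8 10)(7 11 12)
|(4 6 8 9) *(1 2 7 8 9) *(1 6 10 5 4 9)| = |(1 2 7 8 6)(4 10 5)| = 15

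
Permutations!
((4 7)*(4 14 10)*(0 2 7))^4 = (0 10 7)(2 4 14)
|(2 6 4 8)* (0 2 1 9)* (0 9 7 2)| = |(9)(1 7 2 6 4 8)| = 6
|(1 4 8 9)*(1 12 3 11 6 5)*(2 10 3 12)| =|(12)(1 4 8 9 2 10 3 11 6 5)| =10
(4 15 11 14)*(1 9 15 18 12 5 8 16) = [0, 9, 2, 3, 18, 8, 6, 7, 16, 15, 10, 14, 5, 13, 4, 11, 1, 17, 12] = (1 9 15 11 14 4 18 12 5 8 16)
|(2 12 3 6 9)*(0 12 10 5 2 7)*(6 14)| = 21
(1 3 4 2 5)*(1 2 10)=(1 3 4 10)(2 5)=[0, 3, 5, 4, 10, 2, 6, 7, 8, 9, 1]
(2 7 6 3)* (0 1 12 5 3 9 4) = [1, 12, 7, 2, 0, 3, 9, 6, 8, 4, 10, 11, 5] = (0 1 12 5 3 2 7 6 9 4)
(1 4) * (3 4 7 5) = [0, 7, 2, 4, 1, 3, 6, 5] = (1 7 5 3 4)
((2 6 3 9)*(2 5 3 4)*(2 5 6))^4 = ((3 9 6 4 5))^4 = (3 5 4 6 9)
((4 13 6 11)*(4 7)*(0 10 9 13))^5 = ((0 10 9 13 6 11 7 4))^5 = (0 11 9 4 6 10 7 13)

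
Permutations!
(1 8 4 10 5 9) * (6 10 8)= (1 6 10 5 9)(4 8)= [0, 6, 2, 3, 8, 9, 10, 7, 4, 1, 5]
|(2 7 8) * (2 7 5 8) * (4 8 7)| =6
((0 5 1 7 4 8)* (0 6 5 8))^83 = ((0 8 6 5 1 7 4))^83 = (0 4 7 1 5 6 8)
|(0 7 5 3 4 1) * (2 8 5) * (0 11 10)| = 10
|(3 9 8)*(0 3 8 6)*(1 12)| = |(0 3 9 6)(1 12)| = 4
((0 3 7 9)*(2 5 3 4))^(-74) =((0 4 2 5 3 7 9))^(-74) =(0 5 9 2 7 4 3)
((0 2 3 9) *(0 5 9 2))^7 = ((2 3)(5 9))^7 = (2 3)(5 9)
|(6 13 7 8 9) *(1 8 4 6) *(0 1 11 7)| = |(0 1 8 9 11 7 4 6 13)| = 9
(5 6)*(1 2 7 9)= (1 2 7 9)(5 6)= [0, 2, 7, 3, 4, 6, 5, 9, 8, 1]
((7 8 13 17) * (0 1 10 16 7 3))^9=((0 1 10 16 7 8 13 17 3))^9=(17)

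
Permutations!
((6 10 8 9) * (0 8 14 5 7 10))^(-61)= (0 6 9 8)(5 14 10 7)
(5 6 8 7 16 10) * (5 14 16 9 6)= (6 8 7 9)(10 14 16)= [0, 1, 2, 3, 4, 5, 8, 9, 7, 6, 14, 11, 12, 13, 16, 15, 10]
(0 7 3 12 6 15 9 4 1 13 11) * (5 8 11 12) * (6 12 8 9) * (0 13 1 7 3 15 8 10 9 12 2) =(0 3 5 12 2)(4 7 15 6 8 11 13 10 9) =[3, 1, 0, 5, 7, 12, 8, 15, 11, 4, 9, 13, 2, 10, 14, 6]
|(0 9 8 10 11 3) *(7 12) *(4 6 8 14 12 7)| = 10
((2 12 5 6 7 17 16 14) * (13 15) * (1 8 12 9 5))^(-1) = (1 12 8)(2 14 16 17 7 6 5 9)(13 15)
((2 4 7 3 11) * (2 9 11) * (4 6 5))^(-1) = (2 3 7 4 5 6)(9 11)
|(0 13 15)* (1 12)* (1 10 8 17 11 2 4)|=|(0 13 15)(1 12 10 8 17 11 2 4)|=24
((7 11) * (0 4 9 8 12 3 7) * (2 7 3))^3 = (0 8 7 4 12 11 9 2)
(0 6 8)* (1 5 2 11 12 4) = (0 6 8)(1 5 2 11 12 4) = [6, 5, 11, 3, 1, 2, 8, 7, 0, 9, 10, 12, 4]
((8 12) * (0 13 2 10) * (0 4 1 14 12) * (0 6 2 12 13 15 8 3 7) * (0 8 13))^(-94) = ((0 15 13 12 3 7 8 6 2 10 4 1 14))^(-94) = (0 4 6 3 15 1 2 7 13 14 10 8 12)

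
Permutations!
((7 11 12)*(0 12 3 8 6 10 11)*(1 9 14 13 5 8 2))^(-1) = (0 7 12)(1 2 3 11 10 6 8 5 13 14 9) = ((0 12 7)(1 9 14 13 5 8 6 10 11 3 2))^(-1)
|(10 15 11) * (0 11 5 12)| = 6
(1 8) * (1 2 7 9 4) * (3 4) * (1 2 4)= (1 8 4 2 7 9 3)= [0, 8, 7, 1, 2, 5, 6, 9, 4, 3]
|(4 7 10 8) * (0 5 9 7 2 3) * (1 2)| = 10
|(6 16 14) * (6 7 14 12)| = |(6 16 12)(7 14)| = 6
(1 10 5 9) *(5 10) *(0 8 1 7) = (10)(0 8 1 5 9 7) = [8, 5, 2, 3, 4, 9, 6, 0, 1, 7, 10]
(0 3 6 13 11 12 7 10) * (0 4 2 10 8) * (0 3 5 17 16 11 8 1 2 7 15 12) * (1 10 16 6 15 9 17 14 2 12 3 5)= (0 1 12 9 17 6 13 8 5 14 2 16 11)(3 15)(4 7 10)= [1, 12, 16, 15, 7, 14, 13, 10, 5, 17, 4, 0, 9, 8, 2, 3, 11, 6]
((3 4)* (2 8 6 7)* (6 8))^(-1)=(8)(2 7 6)(3 4)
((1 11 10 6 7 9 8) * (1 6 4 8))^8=(11)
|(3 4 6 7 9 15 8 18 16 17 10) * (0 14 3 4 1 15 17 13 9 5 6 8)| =120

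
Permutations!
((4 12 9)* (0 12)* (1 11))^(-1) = (0 4 9 12)(1 11) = ((0 12 9 4)(1 11))^(-1)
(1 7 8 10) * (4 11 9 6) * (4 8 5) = (1 7 5 4 11 9 6 8 10) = [0, 7, 2, 3, 11, 4, 8, 5, 10, 6, 1, 9]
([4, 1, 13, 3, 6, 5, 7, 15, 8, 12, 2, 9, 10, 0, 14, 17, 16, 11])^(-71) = [4, 1, 13, 3, 6, 5, 7, 15, 8, 12, 2, 9, 10, 0, 14, 17, 16, 11]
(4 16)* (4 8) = (4 16 8) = [0, 1, 2, 3, 16, 5, 6, 7, 4, 9, 10, 11, 12, 13, 14, 15, 8]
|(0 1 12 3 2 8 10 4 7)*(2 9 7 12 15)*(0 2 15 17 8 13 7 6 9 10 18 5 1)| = 60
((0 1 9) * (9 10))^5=((0 1 10 9))^5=(0 1 10 9)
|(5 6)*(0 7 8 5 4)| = 6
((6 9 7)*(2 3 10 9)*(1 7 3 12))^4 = ((1 7 6 2 12)(3 10 9))^4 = (1 12 2 6 7)(3 10 9)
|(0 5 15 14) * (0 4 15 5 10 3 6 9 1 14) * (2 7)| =|(0 10 3 6 9 1 14 4 15)(2 7)| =18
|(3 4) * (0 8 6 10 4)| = 6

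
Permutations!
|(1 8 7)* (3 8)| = |(1 3 8 7)| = 4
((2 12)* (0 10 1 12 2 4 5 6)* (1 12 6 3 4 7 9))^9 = (0 12 9 6 10 7 1)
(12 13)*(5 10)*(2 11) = (2 11)(5 10)(12 13) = [0, 1, 11, 3, 4, 10, 6, 7, 8, 9, 5, 2, 13, 12]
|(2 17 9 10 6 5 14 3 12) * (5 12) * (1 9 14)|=|(1 9 10 6 12 2 17 14 3 5)|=10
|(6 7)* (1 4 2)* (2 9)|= |(1 4 9 2)(6 7)|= 4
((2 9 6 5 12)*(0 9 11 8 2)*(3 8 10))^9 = (0 12 5 6 9)(2 8 3 10 11)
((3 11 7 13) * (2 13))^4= ((2 13 3 11 7))^4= (2 7 11 3 13)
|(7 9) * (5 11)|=|(5 11)(7 9)|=2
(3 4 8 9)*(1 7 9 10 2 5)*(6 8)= (1 7 9 3 4 6 8 10 2 5)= [0, 7, 5, 4, 6, 1, 8, 9, 10, 3, 2]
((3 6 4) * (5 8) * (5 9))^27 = ((3 6 4)(5 8 9))^27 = (9)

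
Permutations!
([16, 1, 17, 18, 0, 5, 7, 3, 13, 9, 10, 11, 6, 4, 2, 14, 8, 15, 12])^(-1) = (0 4 13 8 16)(2 14 15 17)(3 7 6 12 18)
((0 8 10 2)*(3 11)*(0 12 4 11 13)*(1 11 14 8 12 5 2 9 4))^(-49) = (0 13 3 11 1 12)(2 5)(4 14 8 10 9)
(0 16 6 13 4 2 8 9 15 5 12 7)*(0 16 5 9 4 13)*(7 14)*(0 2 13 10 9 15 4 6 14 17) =(0 5 12 17)(2 8 6)(4 13 10 9)(7 16 14) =[5, 1, 8, 3, 13, 12, 2, 16, 6, 4, 9, 11, 17, 10, 7, 15, 14, 0]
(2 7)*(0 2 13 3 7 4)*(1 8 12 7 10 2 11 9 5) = [11, 8, 4, 10, 0, 1, 6, 13, 12, 5, 2, 9, 7, 3] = (0 11 9 5 1 8 12 7 13 3 10 2 4)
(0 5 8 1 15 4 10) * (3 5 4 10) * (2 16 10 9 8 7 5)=(0 4 3 2 16 10)(1 15 9 8)(5 7)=[4, 15, 16, 2, 3, 7, 6, 5, 1, 8, 0, 11, 12, 13, 14, 9, 10]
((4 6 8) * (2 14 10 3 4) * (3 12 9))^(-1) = ((2 14 10 12 9 3 4 6 8))^(-1) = (2 8 6 4 3 9 12 10 14)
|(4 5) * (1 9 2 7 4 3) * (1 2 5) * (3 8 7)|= |(1 9 5 8 7 4)(2 3)|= 6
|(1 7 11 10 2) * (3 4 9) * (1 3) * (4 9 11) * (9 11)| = |(1 7 4 9)(2 3 11 10)| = 4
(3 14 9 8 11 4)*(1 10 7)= (1 10 7)(3 14 9 8 11 4)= [0, 10, 2, 14, 3, 5, 6, 1, 11, 8, 7, 4, 12, 13, 9]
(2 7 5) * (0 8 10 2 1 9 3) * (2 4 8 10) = (0 10 4 8 2 7 5 1 9 3) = [10, 9, 7, 0, 8, 1, 6, 5, 2, 3, 4]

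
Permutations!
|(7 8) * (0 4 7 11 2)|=|(0 4 7 8 11 2)|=6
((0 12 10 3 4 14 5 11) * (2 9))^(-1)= ((0 12 10 3 4 14 5 11)(2 9))^(-1)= (0 11 5 14 4 3 10 12)(2 9)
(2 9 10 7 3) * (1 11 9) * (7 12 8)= [0, 11, 1, 2, 4, 5, 6, 3, 7, 10, 12, 9, 8]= (1 11 9 10 12 8 7 3 2)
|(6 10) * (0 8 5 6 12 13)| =7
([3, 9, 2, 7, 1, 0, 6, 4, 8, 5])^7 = (9)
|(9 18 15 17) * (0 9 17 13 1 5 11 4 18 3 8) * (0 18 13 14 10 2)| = |(0 9 3 8 18 15 14 10 2)(1 5 11 4 13)| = 45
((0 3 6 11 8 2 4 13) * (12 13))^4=(0 8 13 11 12 6 4 3 2)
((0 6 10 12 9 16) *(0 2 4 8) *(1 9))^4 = (0 1 4 10 16)(2 6 9 8 12)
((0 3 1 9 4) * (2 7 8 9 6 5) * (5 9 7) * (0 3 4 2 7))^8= ((0 4 3 1 6 9 2 5 7 8))^8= (0 7 2 6 3)(1 4 8 5 9)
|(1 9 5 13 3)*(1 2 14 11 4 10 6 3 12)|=|(1 9 5 13 12)(2 14 11 4 10 6 3)|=35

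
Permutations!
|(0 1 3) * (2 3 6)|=5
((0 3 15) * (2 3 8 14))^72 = ((0 8 14 2 3 15))^72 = (15)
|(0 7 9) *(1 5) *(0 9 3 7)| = 2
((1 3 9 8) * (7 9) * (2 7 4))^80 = ((1 3 4 2 7 9 8))^80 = (1 2 8 4 9 3 7)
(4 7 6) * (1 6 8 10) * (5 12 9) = (1 6 4 7 8 10)(5 12 9) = [0, 6, 2, 3, 7, 12, 4, 8, 10, 5, 1, 11, 9]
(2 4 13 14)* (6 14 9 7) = [0, 1, 4, 3, 13, 5, 14, 6, 8, 7, 10, 11, 12, 9, 2] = (2 4 13 9 7 6 14)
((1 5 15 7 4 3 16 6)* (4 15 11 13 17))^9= ((1 5 11 13 17 4 3 16 6)(7 15))^9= (17)(7 15)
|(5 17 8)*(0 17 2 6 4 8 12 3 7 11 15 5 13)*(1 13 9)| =|(0 17 12 3 7 11 15 5 2 6 4 8 9 1 13)| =15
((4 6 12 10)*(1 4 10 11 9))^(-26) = (1 11 6)(4 9 12)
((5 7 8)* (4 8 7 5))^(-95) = (4 8)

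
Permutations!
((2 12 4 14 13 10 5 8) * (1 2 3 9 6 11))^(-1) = (1 11 6 9 3 8 5 10 13 14 4 12 2) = ((1 2 12 4 14 13 10 5 8 3 9 6 11))^(-1)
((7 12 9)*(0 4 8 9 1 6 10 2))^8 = (0 10 1 7 8)(2 6 12 9 4)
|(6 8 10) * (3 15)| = 6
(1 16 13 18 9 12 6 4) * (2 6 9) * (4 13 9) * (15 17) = (1 16 9 12 4)(2 6 13 18)(15 17) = [0, 16, 6, 3, 1, 5, 13, 7, 8, 12, 10, 11, 4, 18, 14, 17, 9, 15, 2]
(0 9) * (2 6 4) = [9, 1, 6, 3, 2, 5, 4, 7, 8, 0] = (0 9)(2 6 4)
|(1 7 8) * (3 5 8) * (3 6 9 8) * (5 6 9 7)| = 7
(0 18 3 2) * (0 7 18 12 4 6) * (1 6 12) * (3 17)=(0 1 6)(2 7 18 17 3)(4 12)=[1, 6, 7, 2, 12, 5, 0, 18, 8, 9, 10, 11, 4, 13, 14, 15, 16, 3, 17]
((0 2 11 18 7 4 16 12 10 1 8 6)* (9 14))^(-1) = ((0 2 11 18 7 4 16 12 10 1 8 6)(9 14))^(-1) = (0 6 8 1 10 12 16 4 7 18 11 2)(9 14)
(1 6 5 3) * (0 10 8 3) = [10, 6, 2, 1, 4, 0, 5, 7, 3, 9, 8] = (0 10 8 3 1 6 5)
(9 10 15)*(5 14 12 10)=(5 14 12 10 15 9)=[0, 1, 2, 3, 4, 14, 6, 7, 8, 5, 15, 11, 10, 13, 12, 9]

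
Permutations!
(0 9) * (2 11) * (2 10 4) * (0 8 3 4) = (0 9 8 3 4 2 11 10) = [9, 1, 11, 4, 2, 5, 6, 7, 3, 8, 0, 10]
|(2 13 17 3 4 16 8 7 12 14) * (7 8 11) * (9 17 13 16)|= |(2 16 11 7 12 14)(3 4 9 17)|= 12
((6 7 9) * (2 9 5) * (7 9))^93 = (6 9)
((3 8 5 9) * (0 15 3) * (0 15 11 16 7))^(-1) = ((0 11 16 7)(3 8 5 9 15))^(-1) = (0 7 16 11)(3 15 9 5 8)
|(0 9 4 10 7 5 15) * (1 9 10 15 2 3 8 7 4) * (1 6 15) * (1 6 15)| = 35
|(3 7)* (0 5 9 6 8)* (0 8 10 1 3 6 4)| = 20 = |(0 5 9 4)(1 3 7 6 10)|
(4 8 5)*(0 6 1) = (0 6 1)(4 8 5) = [6, 0, 2, 3, 8, 4, 1, 7, 5]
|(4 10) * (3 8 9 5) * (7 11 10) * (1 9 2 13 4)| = |(1 9 5 3 8 2 13 4 7 11 10)| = 11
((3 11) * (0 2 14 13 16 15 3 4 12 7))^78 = (0 2 14 13 16 15 3 11 4 12 7)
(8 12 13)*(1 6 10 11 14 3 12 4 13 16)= (1 6 10 11 14 3 12 16)(4 13 8)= [0, 6, 2, 12, 13, 5, 10, 7, 4, 9, 11, 14, 16, 8, 3, 15, 1]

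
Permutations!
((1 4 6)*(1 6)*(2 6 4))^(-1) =(1 4 6 2) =((1 2 6 4))^(-1)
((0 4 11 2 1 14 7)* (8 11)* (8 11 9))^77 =(14)(8 9)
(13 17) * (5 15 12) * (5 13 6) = (5 15 12 13 17 6) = [0, 1, 2, 3, 4, 15, 5, 7, 8, 9, 10, 11, 13, 17, 14, 12, 16, 6]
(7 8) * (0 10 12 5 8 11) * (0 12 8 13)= (0 10 8 7 11 12 5 13)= [10, 1, 2, 3, 4, 13, 6, 11, 7, 9, 8, 12, 5, 0]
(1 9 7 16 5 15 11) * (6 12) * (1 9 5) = (1 5 15 11 9 7 16)(6 12) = [0, 5, 2, 3, 4, 15, 12, 16, 8, 7, 10, 9, 6, 13, 14, 11, 1]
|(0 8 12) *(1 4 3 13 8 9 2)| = 9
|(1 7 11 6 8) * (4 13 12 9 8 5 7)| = 12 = |(1 4 13 12 9 8)(5 7 11 6)|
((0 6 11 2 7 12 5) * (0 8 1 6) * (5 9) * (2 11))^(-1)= (1 8 5 9 12 7 2 6)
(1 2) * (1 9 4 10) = (1 2 9 4 10) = [0, 2, 9, 3, 10, 5, 6, 7, 8, 4, 1]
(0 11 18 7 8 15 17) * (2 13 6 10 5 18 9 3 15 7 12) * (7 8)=(0 11 9 3 15 17)(2 13 6 10 5 18 12)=[11, 1, 13, 15, 4, 18, 10, 7, 8, 3, 5, 9, 2, 6, 14, 17, 16, 0, 12]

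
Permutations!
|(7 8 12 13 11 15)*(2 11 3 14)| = |(2 11 15 7 8 12 13 3 14)| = 9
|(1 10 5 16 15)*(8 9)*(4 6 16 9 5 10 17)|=|(1 17 4 6 16 15)(5 9 8)|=6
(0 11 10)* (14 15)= [11, 1, 2, 3, 4, 5, 6, 7, 8, 9, 0, 10, 12, 13, 15, 14]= (0 11 10)(14 15)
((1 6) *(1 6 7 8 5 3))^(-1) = (1 3 5 8 7)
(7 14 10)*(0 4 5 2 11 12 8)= [4, 1, 11, 3, 5, 2, 6, 14, 0, 9, 7, 12, 8, 13, 10]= (0 4 5 2 11 12 8)(7 14 10)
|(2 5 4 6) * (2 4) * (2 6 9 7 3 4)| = 12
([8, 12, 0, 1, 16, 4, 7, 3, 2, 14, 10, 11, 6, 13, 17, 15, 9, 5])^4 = (0 8 2)(1 3 7 6 12)(4 17 9)(5 14 16)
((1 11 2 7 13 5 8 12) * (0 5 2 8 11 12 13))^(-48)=(0 5 11 8 13 2 7)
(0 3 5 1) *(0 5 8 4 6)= (0 3 8 4 6)(1 5)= [3, 5, 2, 8, 6, 1, 0, 7, 4]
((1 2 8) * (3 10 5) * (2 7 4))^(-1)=(1 8 2 4 7)(3 5 10)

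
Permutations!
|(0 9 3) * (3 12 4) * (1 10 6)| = 15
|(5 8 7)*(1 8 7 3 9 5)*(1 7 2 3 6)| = |(1 8 6)(2 3 9 5)| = 12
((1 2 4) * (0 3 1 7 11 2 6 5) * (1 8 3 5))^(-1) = (0 5)(1 6)(2 11 7 4)(3 8)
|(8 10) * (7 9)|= |(7 9)(8 10)|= 2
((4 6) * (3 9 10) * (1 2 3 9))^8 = (10)(1 3 2)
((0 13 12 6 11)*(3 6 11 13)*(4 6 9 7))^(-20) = ((0 3 9 7 4 6 13 12 11))^(-20) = (0 12 6 7 3 11 13 4 9)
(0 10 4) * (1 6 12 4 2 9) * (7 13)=(0 10 2 9 1 6 12 4)(7 13)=[10, 6, 9, 3, 0, 5, 12, 13, 8, 1, 2, 11, 4, 7]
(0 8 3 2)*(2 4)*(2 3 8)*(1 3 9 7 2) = (0 1 3 4 9 7 2) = [1, 3, 0, 4, 9, 5, 6, 2, 8, 7]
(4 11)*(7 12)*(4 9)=[0, 1, 2, 3, 11, 5, 6, 12, 8, 4, 10, 9, 7]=(4 11 9)(7 12)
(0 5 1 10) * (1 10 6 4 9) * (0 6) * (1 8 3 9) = [5, 0, 2, 9, 1, 10, 4, 7, 3, 8, 6] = (0 5 10 6 4 1)(3 9 8)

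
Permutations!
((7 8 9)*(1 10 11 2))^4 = (11)(7 8 9) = ((1 10 11 2)(7 8 9))^4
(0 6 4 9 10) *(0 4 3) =(0 6 3)(4 9 10) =[6, 1, 2, 0, 9, 5, 3, 7, 8, 10, 4]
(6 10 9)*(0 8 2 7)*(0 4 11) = (0 8 2 7 4 11)(6 10 9) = [8, 1, 7, 3, 11, 5, 10, 4, 2, 6, 9, 0]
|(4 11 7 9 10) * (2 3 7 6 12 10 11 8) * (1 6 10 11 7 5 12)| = 8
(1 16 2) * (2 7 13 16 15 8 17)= (1 15 8 17 2)(7 13 16)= [0, 15, 1, 3, 4, 5, 6, 13, 17, 9, 10, 11, 12, 16, 14, 8, 7, 2]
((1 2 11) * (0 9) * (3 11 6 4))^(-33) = ((0 9)(1 2 6 4 3 11))^(-33) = (0 9)(1 4)(2 3)(6 11)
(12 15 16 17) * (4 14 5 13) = (4 14 5 13)(12 15 16 17) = [0, 1, 2, 3, 14, 13, 6, 7, 8, 9, 10, 11, 15, 4, 5, 16, 17, 12]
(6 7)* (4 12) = [0, 1, 2, 3, 12, 5, 7, 6, 8, 9, 10, 11, 4] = (4 12)(6 7)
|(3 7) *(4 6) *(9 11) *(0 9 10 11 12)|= 6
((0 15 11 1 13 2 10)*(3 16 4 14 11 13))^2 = (0 13 10 15 2)(1 16 14)(3 4 11)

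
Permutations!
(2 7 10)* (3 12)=(2 7 10)(3 12)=[0, 1, 7, 12, 4, 5, 6, 10, 8, 9, 2, 11, 3]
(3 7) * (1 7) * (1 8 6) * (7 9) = (1 9 7 3 8 6) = [0, 9, 2, 8, 4, 5, 1, 3, 6, 7]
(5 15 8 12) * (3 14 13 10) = (3 14 13 10)(5 15 8 12) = [0, 1, 2, 14, 4, 15, 6, 7, 12, 9, 3, 11, 5, 10, 13, 8]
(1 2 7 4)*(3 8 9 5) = (1 2 7 4)(3 8 9 5) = [0, 2, 7, 8, 1, 3, 6, 4, 9, 5]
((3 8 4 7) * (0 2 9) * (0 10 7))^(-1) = (0 4 8 3 7 10 9 2)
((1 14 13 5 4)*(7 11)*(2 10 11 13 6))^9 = (1 4 5 13 7 11 10 2 6 14)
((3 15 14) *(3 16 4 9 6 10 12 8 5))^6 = (3 6 15 10 14 12 16 8 4 5 9) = ((3 15 14 16 4 9 6 10 12 8 5))^6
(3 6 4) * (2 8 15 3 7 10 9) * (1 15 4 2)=[0, 15, 8, 6, 7, 5, 2, 10, 4, 1, 9, 11, 12, 13, 14, 3]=(1 15 3 6 2 8 4 7 10 9)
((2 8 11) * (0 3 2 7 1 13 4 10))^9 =((0 3 2 8 11 7 1 13 4 10))^9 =(0 10 4 13 1 7 11 8 2 3)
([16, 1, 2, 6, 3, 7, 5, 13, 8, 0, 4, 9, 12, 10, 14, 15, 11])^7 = (0 9 11 16)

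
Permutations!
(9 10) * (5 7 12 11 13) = (5 7 12 11 13)(9 10) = [0, 1, 2, 3, 4, 7, 6, 12, 8, 10, 9, 13, 11, 5]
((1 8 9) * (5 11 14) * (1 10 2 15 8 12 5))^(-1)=(1 14 11 5 12)(2 10 9 8 15)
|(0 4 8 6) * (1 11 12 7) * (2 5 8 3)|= |(0 4 3 2 5 8 6)(1 11 12 7)|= 28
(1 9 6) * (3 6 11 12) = (1 9 11 12 3 6) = [0, 9, 2, 6, 4, 5, 1, 7, 8, 11, 10, 12, 3]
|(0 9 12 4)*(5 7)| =4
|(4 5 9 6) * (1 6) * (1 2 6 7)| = |(1 7)(2 6 4 5 9)| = 10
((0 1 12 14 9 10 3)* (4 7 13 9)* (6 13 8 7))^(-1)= ((0 1 12 14 4 6 13 9 10 3)(7 8))^(-1)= (0 3 10 9 13 6 4 14 12 1)(7 8)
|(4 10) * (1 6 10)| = |(1 6 10 4)| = 4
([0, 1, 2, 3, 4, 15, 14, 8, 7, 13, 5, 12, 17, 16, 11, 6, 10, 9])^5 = [0, 1, 2, 3, 4, 12, 9, 8, 7, 15, 11, 16, 10, 6, 13, 17, 14, 5]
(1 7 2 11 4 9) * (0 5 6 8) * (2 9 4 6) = (0 5 2 11 6 8)(1 7 9) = [5, 7, 11, 3, 4, 2, 8, 9, 0, 1, 10, 6]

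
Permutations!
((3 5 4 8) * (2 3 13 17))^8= (2 3 5 4 8 13 17)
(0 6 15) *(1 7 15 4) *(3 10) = [6, 7, 2, 10, 1, 5, 4, 15, 8, 9, 3, 11, 12, 13, 14, 0] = (0 6 4 1 7 15)(3 10)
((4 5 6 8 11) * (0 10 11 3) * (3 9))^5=(0 6 10 8 11 9 4 3 5)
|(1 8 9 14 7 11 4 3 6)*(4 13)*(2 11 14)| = 18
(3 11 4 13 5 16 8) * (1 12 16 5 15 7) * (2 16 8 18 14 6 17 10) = [0, 12, 16, 11, 13, 5, 17, 1, 3, 9, 2, 4, 8, 15, 6, 7, 18, 10, 14] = (1 12 8 3 11 4 13 15 7)(2 16 18 14 6 17 10)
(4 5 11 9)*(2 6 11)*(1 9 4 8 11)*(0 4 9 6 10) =(0 4 5 2 10)(1 6)(8 11 9) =[4, 6, 10, 3, 5, 2, 1, 7, 11, 8, 0, 9]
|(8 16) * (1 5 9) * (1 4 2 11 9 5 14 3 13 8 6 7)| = |(1 14 3 13 8 16 6 7)(2 11 9 4)| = 8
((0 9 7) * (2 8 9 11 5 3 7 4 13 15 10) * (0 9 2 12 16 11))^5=((2 8)(3 7 9 4 13 15 10 12 16 11 5))^5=(2 8)(3 15 5 13 11 4 16 9 12 7 10)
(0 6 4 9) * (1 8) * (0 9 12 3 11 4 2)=(0 6 2)(1 8)(3 11 4 12)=[6, 8, 0, 11, 12, 5, 2, 7, 1, 9, 10, 4, 3]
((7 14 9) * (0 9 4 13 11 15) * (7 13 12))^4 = (0 15 11 13 9)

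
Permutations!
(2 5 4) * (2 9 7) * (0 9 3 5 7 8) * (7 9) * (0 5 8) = (0 7 2 9)(3 8 5 4) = [7, 1, 9, 8, 3, 4, 6, 2, 5, 0]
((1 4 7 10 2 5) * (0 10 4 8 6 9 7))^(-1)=(0 4 7 9 6 8 1 5 2 10)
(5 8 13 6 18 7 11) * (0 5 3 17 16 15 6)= (0 5 8 13)(3 17 16 15 6 18 7 11)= [5, 1, 2, 17, 4, 8, 18, 11, 13, 9, 10, 3, 12, 0, 14, 6, 15, 16, 7]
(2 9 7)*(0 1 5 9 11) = (0 1 5 9 7 2 11) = [1, 5, 11, 3, 4, 9, 6, 2, 8, 7, 10, 0]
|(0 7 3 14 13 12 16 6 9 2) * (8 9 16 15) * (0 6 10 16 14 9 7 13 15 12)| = 8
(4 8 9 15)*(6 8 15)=(4 15)(6 8 9)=[0, 1, 2, 3, 15, 5, 8, 7, 9, 6, 10, 11, 12, 13, 14, 4]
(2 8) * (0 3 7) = (0 3 7)(2 8) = [3, 1, 8, 7, 4, 5, 6, 0, 2]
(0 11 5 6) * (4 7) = [11, 1, 2, 3, 7, 6, 0, 4, 8, 9, 10, 5] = (0 11 5 6)(4 7)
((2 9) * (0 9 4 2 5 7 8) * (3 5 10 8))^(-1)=((0 9 10 8)(2 4)(3 5 7))^(-1)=(0 8 10 9)(2 4)(3 7 5)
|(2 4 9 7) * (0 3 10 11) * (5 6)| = |(0 3 10 11)(2 4 9 7)(5 6)| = 4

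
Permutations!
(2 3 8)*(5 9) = [0, 1, 3, 8, 4, 9, 6, 7, 2, 5] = (2 3 8)(5 9)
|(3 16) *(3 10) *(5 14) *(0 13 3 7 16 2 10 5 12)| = 10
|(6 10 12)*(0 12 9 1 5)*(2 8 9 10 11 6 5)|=|(0 12 5)(1 2 8 9)(6 11)|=12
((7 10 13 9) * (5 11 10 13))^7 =((5 11 10)(7 13 9))^7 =(5 11 10)(7 13 9)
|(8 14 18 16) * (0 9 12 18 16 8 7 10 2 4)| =11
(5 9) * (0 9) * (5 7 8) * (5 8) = (0 9 7 5) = [9, 1, 2, 3, 4, 0, 6, 5, 8, 7]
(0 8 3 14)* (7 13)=(0 8 3 14)(7 13)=[8, 1, 2, 14, 4, 5, 6, 13, 3, 9, 10, 11, 12, 7, 0]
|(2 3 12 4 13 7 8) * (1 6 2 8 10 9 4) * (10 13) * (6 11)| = |(1 11 6 2 3 12)(4 10 9)(7 13)| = 6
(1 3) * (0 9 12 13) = (0 9 12 13)(1 3) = [9, 3, 2, 1, 4, 5, 6, 7, 8, 12, 10, 11, 13, 0]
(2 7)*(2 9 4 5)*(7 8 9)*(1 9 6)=(1 9 4 5 2 8 6)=[0, 9, 8, 3, 5, 2, 1, 7, 6, 4]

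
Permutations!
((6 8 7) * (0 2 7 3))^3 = (0 6)(2 8)(3 7) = ((0 2 7 6 8 3))^3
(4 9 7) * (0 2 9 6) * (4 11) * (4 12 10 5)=(0 2 9 7 11 12 10 5 4 6)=[2, 1, 9, 3, 6, 4, 0, 11, 8, 7, 5, 12, 10]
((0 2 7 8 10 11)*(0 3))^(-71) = (0 3 11 10 8 7 2)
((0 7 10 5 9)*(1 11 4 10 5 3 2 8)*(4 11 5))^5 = (11)(0 2)(1 4)(3 9)(5 10)(7 8) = ((11)(0 7 4 10 3 2 8 1 5 9))^5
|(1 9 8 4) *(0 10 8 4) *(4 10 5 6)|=|(0 5 6 4 1 9 10 8)|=8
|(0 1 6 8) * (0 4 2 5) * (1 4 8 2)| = |(8)(0 4 1 6 2 5)| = 6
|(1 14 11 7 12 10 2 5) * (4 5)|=9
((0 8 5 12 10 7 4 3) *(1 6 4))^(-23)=(0 6 10 8 4 7 5 3 1 12)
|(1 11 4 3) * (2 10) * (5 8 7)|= 12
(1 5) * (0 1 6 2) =(0 1 5 6 2) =[1, 5, 0, 3, 4, 6, 2]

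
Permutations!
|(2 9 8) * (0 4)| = 6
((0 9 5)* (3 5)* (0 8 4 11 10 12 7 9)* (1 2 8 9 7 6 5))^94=((1 2 8 4 11 10 12 6 5 9 3))^94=(1 12 2 6 8 5 4 9 11 3 10)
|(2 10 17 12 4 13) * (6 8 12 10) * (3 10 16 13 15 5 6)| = 6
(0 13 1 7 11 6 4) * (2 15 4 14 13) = [2, 7, 15, 3, 0, 5, 14, 11, 8, 9, 10, 6, 12, 1, 13, 4] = (0 2 15 4)(1 7 11 6 14 13)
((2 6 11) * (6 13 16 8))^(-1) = ((2 13 16 8 6 11))^(-1) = (2 11 6 8 16 13)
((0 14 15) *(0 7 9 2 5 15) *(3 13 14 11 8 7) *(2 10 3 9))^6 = (0 15)(2 13)(3 7)(5 14)(8 10)(9 11) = ((0 11 8 7 2 5 15 9 10 3 13 14))^6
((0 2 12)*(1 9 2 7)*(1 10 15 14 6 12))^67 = (0 14 7 6 10 12 15)(1 9 2)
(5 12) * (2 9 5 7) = (2 9 5 12 7) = [0, 1, 9, 3, 4, 12, 6, 2, 8, 5, 10, 11, 7]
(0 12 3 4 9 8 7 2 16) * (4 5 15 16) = (0 12 3 5 15 16)(2 4 9 8 7) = [12, 1, 4, 5, 9, 15, 6, 2, 7, 8, 10, 11, 3, 13, 14, 16, 0]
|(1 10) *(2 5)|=2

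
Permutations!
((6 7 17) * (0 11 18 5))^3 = (0 5 18 11)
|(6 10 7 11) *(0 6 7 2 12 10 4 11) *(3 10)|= 20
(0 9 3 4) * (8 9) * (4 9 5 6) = [8, 1, 2, 9, 0, 6, 4, 7, 5, 3] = (0 8 5 6 4)(3 9)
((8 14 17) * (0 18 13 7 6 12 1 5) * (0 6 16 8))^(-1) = (0 17 14 8 16 7 13 18)(1 12 6 5) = ((0 18 13 7 16 8 14 17)(1 5 6 12))^(-1)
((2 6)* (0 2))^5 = ((0 2 6))^5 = (0 6 2)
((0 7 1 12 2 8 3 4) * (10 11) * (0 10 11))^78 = ((0 7 1 12 2 8 3 4 10))^78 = (0 3 12)(1 10 8)(2 7 4)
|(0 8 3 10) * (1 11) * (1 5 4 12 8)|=|(0 1 11 5 4 12 8 3 10)|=9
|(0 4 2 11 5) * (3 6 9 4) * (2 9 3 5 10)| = 6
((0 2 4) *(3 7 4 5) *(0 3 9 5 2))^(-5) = (3 7 4)(5 9)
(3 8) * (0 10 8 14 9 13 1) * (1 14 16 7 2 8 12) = [10, 0, 8, 16, 4, 5, 6, 2, 3, 13, 12, 11, 1, 14, 9, 15, 7] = (0 10 12 1)(2 8 3 16 7)(9 13 14)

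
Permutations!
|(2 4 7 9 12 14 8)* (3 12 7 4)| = 10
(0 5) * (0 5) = (5) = [0, 1, 2, 3, 4, 5]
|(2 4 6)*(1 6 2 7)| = |(1 6 7)(2 4)| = 6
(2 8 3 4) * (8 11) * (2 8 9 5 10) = [0, 1, 11, 4, 8, 10, 6, 7, 3, 5, 2, 9] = (2 11 9 5 10)(3 4 8)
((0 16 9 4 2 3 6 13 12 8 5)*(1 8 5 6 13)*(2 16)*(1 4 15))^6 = (1 15 9 16 4 6 8)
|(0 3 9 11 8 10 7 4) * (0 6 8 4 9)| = 14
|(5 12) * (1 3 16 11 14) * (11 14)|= |(1 3 16 14)(5 12)|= 4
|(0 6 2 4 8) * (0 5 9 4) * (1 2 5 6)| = |(0 1 2)(4 8 6 5 9)| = 15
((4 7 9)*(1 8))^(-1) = (1 8)(4 9 7)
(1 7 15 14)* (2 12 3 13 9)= (1 7 15 14)(2 12 3 13 9)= [0, 7, 12, 13, 4, 5, 6, 15, 8, 2, 10, 11, 3, 9, 1, 14]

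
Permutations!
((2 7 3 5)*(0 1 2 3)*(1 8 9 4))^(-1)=((0 8 9 4 1 2 7)(3 5))^(-1)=(0 7 2 1 4 9 8)(3 5)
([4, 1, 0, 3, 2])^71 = [2, 1, 4, 3, 0]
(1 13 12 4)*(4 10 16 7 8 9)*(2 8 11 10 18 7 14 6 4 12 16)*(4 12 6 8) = (1 13 16 14 8 9 6 12 18 7 11 10 2 4) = [0, 13, 4, 3, 1, 5, 12, 11, 9, 6, 2, 10, 18, 16, 8, 15, 14, 17, 7]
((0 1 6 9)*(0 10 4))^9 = (0 9)(1 10)(4 6)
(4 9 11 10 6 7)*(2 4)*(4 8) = (2 8 4 9 11 10 6 7) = [0, 1, 8, 3, 9, 5, 7, 2, 4, 11, 6, 10]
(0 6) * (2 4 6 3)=(0 3 2 4 6)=[3, 1, 4, 2, 6, 5, 0]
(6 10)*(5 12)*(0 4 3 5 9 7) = (0 4 3 5 12 9 7)(6 10) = [4, 1, 2, 5, 3, 12, 10, 0, 8, 7, 6, 11, 9]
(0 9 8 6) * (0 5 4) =[9, 1, 2, 3, 0, 4, 5, 7, 6, 8] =(0 9 8 6 5 4)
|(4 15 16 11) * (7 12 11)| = |(4 15 16 7 12 11)| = 6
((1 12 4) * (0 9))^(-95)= ((0 9)(1 12 4))^(-95)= (0 9)(1 12 4)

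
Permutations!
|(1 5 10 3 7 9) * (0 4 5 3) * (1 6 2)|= 12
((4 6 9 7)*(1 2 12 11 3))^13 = ((1 2 12 11 3)(4 6 9 7))^13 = (1 11 2 3 12)(4 6 9 7)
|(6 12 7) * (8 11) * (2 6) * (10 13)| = 4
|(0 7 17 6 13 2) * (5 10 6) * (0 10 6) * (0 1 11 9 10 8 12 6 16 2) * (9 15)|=10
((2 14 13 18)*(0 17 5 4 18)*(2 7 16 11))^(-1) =(0 13 14 2 11 16 7 18 4 5 17)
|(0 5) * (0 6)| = |(0 5 6)| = 3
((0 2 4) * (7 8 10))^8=((0 2 4)(7 8 10))^8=(0 4 2)(7 10 8)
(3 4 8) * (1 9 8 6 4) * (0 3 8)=[3, 9, 2, 1, 6, 5, 4, 7, 8, 0]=(0 3 1 9)(4 6)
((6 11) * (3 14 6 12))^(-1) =((3 14 6 11 12))^(-1) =(3 12 11 6 14)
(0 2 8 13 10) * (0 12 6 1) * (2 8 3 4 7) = (0 8 13 10 12 6 1)(2 3 4 7) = [8, 0, 3, 4, 7, 5, 1, 2, 13, 9, 12, 11, 6, 10]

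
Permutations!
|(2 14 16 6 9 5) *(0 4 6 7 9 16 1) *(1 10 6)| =24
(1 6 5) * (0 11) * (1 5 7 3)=(0 11)(1 6 7 3)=[11, 6, 2, 1, 4, 5, 7, 3, 8, 9, 10, 0]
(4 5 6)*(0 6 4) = (0 6)(4 5) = [6, 1, 2, 3, 5, 4, 0]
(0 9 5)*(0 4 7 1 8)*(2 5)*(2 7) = (0 9 7 1 8)(2 5 4) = [9, 8, 5, 3, 2, 4, 6, 1, 0, 7]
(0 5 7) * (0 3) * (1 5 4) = (0 4 1 5 7 3) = [4, 5, 2, 0, 1, 7, 6, 3]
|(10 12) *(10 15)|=3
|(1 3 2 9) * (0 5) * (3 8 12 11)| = |(0 5)(1 8 12 11 3 2 9)| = 14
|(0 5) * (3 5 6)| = 4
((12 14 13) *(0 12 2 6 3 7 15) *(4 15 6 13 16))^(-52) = (0 14 4)(3 6 7)(12 16 15)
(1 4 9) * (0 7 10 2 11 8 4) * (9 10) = [7, 0, 11, 3, 10, 5, 6, 9, 4, 1, 2, 8] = (0 7 9 1)(2 11 8 4 10)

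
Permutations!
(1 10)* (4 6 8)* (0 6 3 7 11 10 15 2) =[6, 15, 0, 7, 3, 5, 8, 11, 4, 9, 1, 10, 12, 13, 14, 2] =(0 6 8 4 3 7 11 10 1 15 2)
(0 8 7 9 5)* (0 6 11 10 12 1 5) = (0 8 7 9)(1 5 6 11 10 12) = [8, 5, 2, 3, 4, 6, 11, 9, 7, 0, 12, 10, 1]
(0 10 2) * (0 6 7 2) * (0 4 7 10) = (2 6 10 4 7) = [0, 1, 6, 3, 7, 5, 10, 2, 8, 9, 4]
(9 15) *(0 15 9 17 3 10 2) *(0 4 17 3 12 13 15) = [0, 1, 4, 10, 17, 5, 6, 7, 8, 9, 2, 11, 13, 15, 14, 3, 16, 12] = (2 4 17 12 13 15 3 10)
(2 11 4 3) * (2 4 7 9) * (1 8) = (1 8)(2 11 7 9)(3 4) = [0, 8, 11, 4, 3, 5, 6, 9, 1, 2, 10, 7]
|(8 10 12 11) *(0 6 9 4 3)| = 20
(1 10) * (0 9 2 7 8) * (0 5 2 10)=(0 9 10 1)(2 7 8 5)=[9, 0, 7, 3, 4, 2, 6, 8, 5, 10, 1]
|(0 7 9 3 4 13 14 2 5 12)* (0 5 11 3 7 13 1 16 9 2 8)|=|(0 13 14 8)(1 16 9 7 2 11 3 4)(5 12)|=8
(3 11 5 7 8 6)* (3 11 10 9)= (3 10 9)(5 7 8 6 11)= [0, 1, 2, 10, 4, 7, 11, 8, 6, 3, 9, 5]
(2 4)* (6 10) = [0, 1, 4, 3, 2, 5, 10, 7, 8, 9, 6] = (2 4)(6 10)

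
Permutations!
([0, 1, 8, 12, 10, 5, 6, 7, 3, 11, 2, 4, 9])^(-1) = [0, 1, 10, 8, 11, 5, 6, 7, 2, 12, 4, 9, 3]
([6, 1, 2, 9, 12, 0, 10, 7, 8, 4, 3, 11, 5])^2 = (0 10 9 12)(3 4 5 6)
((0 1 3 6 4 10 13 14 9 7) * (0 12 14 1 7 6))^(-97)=(0 12 9 4 13 3 7 14 6 10 1)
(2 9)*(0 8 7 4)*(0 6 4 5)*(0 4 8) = (2 9)(4 6 8 7 5) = [0, 1, 9, 3, 6, 4, 8, 5, 7, 2]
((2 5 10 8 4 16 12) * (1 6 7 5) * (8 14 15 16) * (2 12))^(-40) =(1 14 6 15 7 16 5 2 10)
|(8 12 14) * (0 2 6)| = 3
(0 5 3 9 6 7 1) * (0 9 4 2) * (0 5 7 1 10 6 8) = (0 7 10 6 1 9 8)(2 5 3 4) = [7, 9, 5, 4, 2, 3, 1, 10, 0, 8, 6]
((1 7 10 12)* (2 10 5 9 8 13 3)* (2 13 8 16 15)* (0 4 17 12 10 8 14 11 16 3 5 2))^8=(0 14 1)(2 17 16)(4 11 7)(8 12 15)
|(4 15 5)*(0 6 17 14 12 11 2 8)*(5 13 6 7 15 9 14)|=|(0 7 15 13 6 17 5 4 9 14 12 11 2 8)|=14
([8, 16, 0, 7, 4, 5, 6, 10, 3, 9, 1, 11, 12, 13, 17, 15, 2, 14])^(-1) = [2, 10, 16, 8, 4, 5, 6, 3, 0, 9, 7, 11, 12, 13, 17, 15, 1, 14]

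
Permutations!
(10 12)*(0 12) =[12, 1, 2, 3, 4, 5, 6, 7, 8, 9, 0, 11, 10] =(0 12 10)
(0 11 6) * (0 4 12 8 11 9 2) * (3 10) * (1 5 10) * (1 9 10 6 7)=(0 10 3 9 2)(1 5 6 4 12 8 11 7)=[10, 5, 0, 9, 12, 6, 4, 1, 11, 2, 3, 7, 8]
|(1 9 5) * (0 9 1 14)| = 4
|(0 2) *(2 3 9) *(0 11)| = 5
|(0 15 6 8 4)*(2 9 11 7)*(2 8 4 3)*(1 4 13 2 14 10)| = 14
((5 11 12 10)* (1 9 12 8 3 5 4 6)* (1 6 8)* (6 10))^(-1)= ((1 9 12 6 10 4 8 3 5 11))^(-1)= (1 11 5 3 8 4 10 6 12 9)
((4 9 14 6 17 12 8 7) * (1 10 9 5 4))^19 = ((1 10 9 14 6 17 12 8 7)(4 5))^19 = (1 10 9 14 6 17 12 8 7)(4 5)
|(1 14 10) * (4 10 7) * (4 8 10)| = 5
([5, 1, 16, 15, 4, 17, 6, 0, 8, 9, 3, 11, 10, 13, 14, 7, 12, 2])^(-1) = [7, 1, 17, 10, 4, 0, 6, 15, 8, 9, 12, 11, 16, 13, 14, 3, 2, 5]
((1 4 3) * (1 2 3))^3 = (1 4)(2 3)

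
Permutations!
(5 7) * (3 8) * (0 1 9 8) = (0 1 9 8 3)(5 7) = [1, 9, 2, 0, 4, 7, 6, 5, 3, 8]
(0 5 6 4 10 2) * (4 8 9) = (0 5 6 8 9 4 10 2) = [5, 1, 0, 3, 10, 6, 8, 7, 9, 4, 2]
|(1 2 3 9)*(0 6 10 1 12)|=8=|(0 6 10 1 2 3 9 12)|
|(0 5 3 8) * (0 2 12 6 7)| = 8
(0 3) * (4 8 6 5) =(0 3)(4 8 6 5) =[3, 1, 2, 0, 8, 4, 5, 7, 6]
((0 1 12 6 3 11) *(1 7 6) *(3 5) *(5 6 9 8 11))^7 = (0 9 11 7 8)(1 12)(3 5)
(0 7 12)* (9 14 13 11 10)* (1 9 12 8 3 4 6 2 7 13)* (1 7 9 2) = (0 13 11 10 12)(1 2 9 14 7 8 3 4 6) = [13, 2, 9, 4, 6, 5, 1, 8, 3, 14, 12, 10, 0, 11, 7]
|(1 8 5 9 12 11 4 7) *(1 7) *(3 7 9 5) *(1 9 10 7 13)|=4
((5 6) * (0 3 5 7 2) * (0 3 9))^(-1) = ((0 9)(2 3 5 6 7))^(-1) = (0 9)(2 7 6 5 3)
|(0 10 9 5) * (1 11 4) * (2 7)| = |(0 10 9 5)(1 11 4)(2 7)| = 12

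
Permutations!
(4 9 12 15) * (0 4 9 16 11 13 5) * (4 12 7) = (0 12 15 9 7 4 16 11 13 5) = [12, 1, 2, 3, 16, 0, 6, 4, 8, 7, 10, 13, 15, 5, 14, 9, 11]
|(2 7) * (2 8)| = 3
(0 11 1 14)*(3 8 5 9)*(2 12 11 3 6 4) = (0 3 8 5 9 6 4 2 12 11 1 14) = [3, 14, 12, 8, 2, 9, 4, 7, 5, 6, 10, 1, 11, 13, 0]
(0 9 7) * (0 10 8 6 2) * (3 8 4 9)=(0 3 8 6 2)(4 9 7 10)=[3, 1, 0, 8, 9, 5, 2, 10, 6, 7, 4]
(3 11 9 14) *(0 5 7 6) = (0 5 7 6)(3 11 9 14) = [5, 1, 2, 11, 4, 7, 0, 6, 8, 14, 10, 9, 12, 13, 3]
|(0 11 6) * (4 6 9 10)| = 6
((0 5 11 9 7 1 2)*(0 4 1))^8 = (0 9 5 7 11)(1 4 2) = ((0 5 11 9 7)(1 2 4))^8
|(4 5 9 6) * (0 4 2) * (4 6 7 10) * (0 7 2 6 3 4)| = |(0 3 4 5 9 2 7 10)| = 8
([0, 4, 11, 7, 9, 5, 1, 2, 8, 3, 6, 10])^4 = [0, 7, 1, 10, 2, 5, 3, 6, 8, 11, 9, 4]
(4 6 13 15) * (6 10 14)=(4 10 14 6 13 15)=[0, 1, 2, 3, 10, 5, 13, 7, 8, 9, 14, 11, 12, 15, 6, 4]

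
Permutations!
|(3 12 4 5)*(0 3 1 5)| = |(0 3 12 4)(1 5)| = 4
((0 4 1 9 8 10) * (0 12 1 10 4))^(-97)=(1 12 10 4 8 9)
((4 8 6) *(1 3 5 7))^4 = (4 8 6)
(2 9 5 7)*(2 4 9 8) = [0, 1, 8, 3, 9, 7, 6, 4, 2, 5] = (2 8)(4 9 5 7)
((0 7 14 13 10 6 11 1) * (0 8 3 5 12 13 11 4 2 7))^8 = (1 4 5 14 10 8 2 12 11 6 3 7 13)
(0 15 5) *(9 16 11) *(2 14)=(0 15 5)(2 14)(9 16 11)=[15, 1, 14, 3, 4, 0, 6, 7, 8, 16, 10, 9, 12, 13, 2, 5, 11]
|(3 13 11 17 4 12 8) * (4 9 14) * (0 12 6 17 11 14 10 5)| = |(0 12 8 3 13 14 4 6 17 9 10 5)| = 12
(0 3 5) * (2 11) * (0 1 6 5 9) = [3, 6, 11, 9, 4, 1, 5, 7, 8, 0, 10, 2] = (0 3 9)(1 6 5)(2 11)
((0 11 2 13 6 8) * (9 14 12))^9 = (14)(0 13)(2 8)(6 11)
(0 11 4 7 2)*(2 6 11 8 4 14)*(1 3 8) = (0 1 3 8 4 7 6 11 14 2) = [1, 3, 0, 8, 7, 5, 11, 6, 4, 9, 10, 14, 12, 13, 2]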